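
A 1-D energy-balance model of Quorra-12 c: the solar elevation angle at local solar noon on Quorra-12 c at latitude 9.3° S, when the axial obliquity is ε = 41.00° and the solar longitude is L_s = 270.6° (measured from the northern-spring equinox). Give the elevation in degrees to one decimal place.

Solar declination: sin δ = sin ε · sin L_s = sin 41.00° × sin 270.6° = -0.65602, so δ = -40.997°.
At local noon the hour angle is zero, so the zenith angle equals |ϕ − δ| = |-9.3° − (-40.997°)| = 31.697°.
Elevation = 90° − 31.697° = 58.3°.

58.3°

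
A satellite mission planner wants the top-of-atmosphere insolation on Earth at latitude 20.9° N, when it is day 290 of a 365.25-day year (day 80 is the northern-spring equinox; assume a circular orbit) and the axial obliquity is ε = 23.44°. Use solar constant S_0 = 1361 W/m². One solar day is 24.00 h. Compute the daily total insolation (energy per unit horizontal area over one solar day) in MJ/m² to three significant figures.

Solar longitude: L_s = 360° × (290 − 80)/365.25 = 206.982°.
sin δ = sin 23.44° × sin 206.982° = -0.18048, so δ = -10.398°.
cos h₀ = −tan(+20.9°) tan(-10.398°) = 0.0701, h₀ = 1.5007 rad.
Bracket: h₀ sin ϕ sin δ + cos ϕ cos δ sin h₀ = 1.5007×0.35674×-0.18048 + 0.93420×0.98358×0.99754 = -0.096622 + 0.916600 = 0.819978.
Q̄ = (S_0/π) × [bracket] = (1361/π) × 0.819978 = 355.23 W/m².
Daily total = Q̄ × 24.00 h × 3600 s/h = 355.23 × 24.00 × 3600 / 10⁶ = 30.69 MJ/m².

30.7 MJ/m²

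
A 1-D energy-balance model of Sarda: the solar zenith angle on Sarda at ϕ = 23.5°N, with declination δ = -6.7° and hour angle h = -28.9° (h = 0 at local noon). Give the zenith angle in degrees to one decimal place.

cos θ_z = sin ϕ sin δ + cos ϕ cos δ cos h = -0.046522 + 0.797371 = 0.750849.
θ_z = arccos(0.750849) = 41.3°.

θ_z = 41.3°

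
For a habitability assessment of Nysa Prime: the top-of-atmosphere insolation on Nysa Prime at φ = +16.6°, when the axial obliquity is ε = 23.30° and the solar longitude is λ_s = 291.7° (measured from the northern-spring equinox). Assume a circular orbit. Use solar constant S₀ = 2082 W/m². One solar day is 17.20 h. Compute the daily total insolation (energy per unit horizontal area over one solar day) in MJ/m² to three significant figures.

Solar declination: sin δ = sin ε · sin λ_s = sin 23.30° × sin 291.7° = -0.36751, so δ = -21.562°.
cos H₀ = −tan(+16.6°) tan(-21.562°) = 0.1178, H₀ = 1.4527 rad.
Bracket: H₀ sin φ sin δ + cos φ cos δ sin H₀ = 1.4527×0.28569×-0.36751 + 0.95832×0.93002×0.99304 = -0.152525 + 0.885054 = 0.732529.
Q̄ = (S₀/π) × [bracket] = (2082/π) × 0.732529 = 485.46 W/m².
Daily total = Q̄ × 17.20 h × 3600 s/h = 485.46 × 17.20 × 3600 / 10⁶ = 30.06 MJ/m².

30.1 MJ/m²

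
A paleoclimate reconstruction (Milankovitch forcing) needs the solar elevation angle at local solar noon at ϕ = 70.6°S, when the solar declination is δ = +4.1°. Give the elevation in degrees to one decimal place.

At local noon the hour angle is zero, so the zenith angle equals |ϕ − δ| = |-70.6° − (+4.100°)| = 74.700°.
Elevation = 90° − 74.700° = 15.3°.

15.3°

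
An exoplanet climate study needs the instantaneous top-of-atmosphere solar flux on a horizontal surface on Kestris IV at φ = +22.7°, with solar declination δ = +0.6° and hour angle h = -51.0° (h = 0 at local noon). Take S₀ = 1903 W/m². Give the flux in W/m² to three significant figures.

cos θ_z = sin φ sin δ + cos φ cos δ cos h = 0.004041 + 0.580540 = 0.584581.
Flux = S₀ · cos θ_z = 1903 × 0.584581 = 1112 W/m².

1.11e+03 W/m²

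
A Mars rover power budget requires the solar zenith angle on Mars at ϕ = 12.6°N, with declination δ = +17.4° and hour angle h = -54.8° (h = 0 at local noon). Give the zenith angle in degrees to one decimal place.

θ_z = 53.0°

cos θ_z = sin ϕ sin δ + cos ϕ cos δ cos h = 0.065234 + 0.536808 = 0.602042.
θ_z = arccos(0.602042) = 53.0°.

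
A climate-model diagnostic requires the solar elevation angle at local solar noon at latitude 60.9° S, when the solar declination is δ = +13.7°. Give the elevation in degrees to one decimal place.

At local noon the hour angle is zero, so the zenith angle equals |φ − δ| = |-60.9° − (+13.700°)| = 74.600°.
Elevation = 90° − 74.600° = 15.4°.

15.4°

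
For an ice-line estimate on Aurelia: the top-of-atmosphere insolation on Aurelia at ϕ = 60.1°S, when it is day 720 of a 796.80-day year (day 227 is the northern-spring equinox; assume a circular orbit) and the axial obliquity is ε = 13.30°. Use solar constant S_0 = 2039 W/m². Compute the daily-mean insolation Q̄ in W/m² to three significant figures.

Solar longitude: L_s = 360° × (720 − 227)/796.80 = 222.741°.
sin δ = sin 13.30° × sin 222.741° = -0.15613, so δ = -8.982°.
cos h₀ = −tan(-60.1°) tan(-8.982°) = -0.2749, h₀ = 1.8493 rad.
Bracket: h₀ sin ϕ sin δ + cos ϕ cos δ sin h₀ = 1.8493×-0.86690×-0.15613 + 0.49849×0.98774×0.96148 = 0.250301 + 0.473412 = 0.723713.
Q̄ = (S_0/π) × [bracket] = (2039/π) × 0.723713 = 469.7 W/m².

Q̄ ≈ 470 W/m²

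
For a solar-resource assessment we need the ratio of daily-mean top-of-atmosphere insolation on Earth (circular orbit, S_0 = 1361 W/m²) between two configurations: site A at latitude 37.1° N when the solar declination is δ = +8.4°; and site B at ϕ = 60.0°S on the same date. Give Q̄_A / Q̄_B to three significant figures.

Q̄_A / Q̄_B ≈ 2.99

— Configuration A (ϕ=+37.1°):
cos h₀ = −tan(+37.1°) tan(+8.400°) = -0.1117, h₀ = 1.6827 rad.
Bracket: h₀ sin ϕ sin δ + cos ϕ cos δ sin h₀ = 1.6827×0.60321×0.14608 + 0.79758×0.98927×0.99374 = 0.148274 + 0.784083 = 0.932357.
Q̄ = (S_0/π) × [bracket] = (1361/π) × 0.932357 = 403.92 W/m².
— Configuration B (ϕ=-60.0°):
cos h₀ = −tan(-60.0°) tan(+8.400°) = 0.2558, h₀ = 1.3122 rad.
Bracket: h₀ sin ϕ sin δ + cos ϕ cos δ sin h₀ = 1.3122×-0.86603×0.14608 + 0.50000×0.98927×0.96674 = -0.166006 + 0.478183 = 0.312177.
Q̄ = (S_0/π) × [bracket] = (1361/π) × 0.312177 = 135.24 W/m².
Ratio Q̄_A / Q̄_B = 403.92 / 135.24 = 2.987.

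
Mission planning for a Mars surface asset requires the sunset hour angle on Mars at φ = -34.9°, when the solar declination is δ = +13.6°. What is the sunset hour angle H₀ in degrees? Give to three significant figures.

H₀ = 80.3°

cos H₀ = −tan φ · tan δ = −tan(-34.9°) × tan(+13.600°) = 0.1688, so H₀ = 1.4012 rad = 80.28°.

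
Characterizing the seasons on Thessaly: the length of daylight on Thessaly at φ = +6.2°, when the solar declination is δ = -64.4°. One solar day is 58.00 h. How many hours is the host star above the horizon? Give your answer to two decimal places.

cos H₀ = −tan φ · tan δ = −tan(+6.2°) × tan(-64.400°) = 0.2267, so H₀ = 1.3421 rad = 76.89°.
Daylight = 2H₀/(2π) × 58.00 h = (1.3421/π) × 58.00 = 24.78 h.

24.78 h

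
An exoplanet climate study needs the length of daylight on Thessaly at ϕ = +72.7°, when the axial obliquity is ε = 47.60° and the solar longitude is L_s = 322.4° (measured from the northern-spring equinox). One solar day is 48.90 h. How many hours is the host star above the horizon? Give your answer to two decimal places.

0.00 h

Solar declination: sin δ = sin ε · sin L_s = sin 47.60° × sin 322.4° = -0.45056, so δ = -26.780°.
cos h₀ = −tan ϕ · tan δ = 1.6204 ≥ 1, so the host star never rises (polar night) and h₀ = 0.
Daylight = 2h₀/(2π) × 48.90 h = (0.0000/π) × 48.90 = 0.00 h.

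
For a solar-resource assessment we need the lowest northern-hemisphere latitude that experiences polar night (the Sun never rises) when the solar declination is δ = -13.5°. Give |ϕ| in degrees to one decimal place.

Polar night requires cos h₀ = −tan ϕ tan δ ≥ 1, i.e. tan ϕ tan δ ≤ −1.
The boundary is |tan ϕ| · |tan δ| = 1, so |ϕ| = 90° − |δ| = 90° − 13.5° = 76.5° in the northern hemisphere.

|ϕ| = 76.5°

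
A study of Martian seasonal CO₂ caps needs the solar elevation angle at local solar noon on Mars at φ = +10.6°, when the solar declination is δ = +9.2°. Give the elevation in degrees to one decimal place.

At local noon the hour angle is zero, so the zenith angle equals |φ − δ| = |+10.6° − (+9.200°)| = 1.400°.
Elevation = 90° − 1.400° = 88.6°.

88.6°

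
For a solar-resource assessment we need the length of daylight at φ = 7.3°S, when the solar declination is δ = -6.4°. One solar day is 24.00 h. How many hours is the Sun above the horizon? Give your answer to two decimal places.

cos H₀ = −tan φ · tan δ = −tan(-7.3°) × tan(-6.400°) = -0.0144, so H₀ = 1.5852 rad = 90.82°.
Daylight = 2H₀/(2π) × 24.00 h = (1.5852/π) × 24.00 = 12.11 h.

12.11 h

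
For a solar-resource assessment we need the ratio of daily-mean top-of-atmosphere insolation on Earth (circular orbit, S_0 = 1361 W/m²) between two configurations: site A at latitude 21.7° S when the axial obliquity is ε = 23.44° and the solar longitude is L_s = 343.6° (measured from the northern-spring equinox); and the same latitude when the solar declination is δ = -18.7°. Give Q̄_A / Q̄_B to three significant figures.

— Configuration A (ϕ=-21.7°):
Solar declination: sin δ = sin ε · sin L_s = sin 23.44° × sin 343.6° = -0.11231, so δ = -6.449°.
cos h₀ = −tan(-21.7°) tan(-6.449°) = -0.0450, h₀ = 1.6158 rad.
Bracket: h₀ sin ϕ sin δ + cos ϕ cos δ sin h₀ = 1.6158×-0.36975×-0.11231 + 0.92913×0.99367×0.99899 = 0.067099 + 0.922316 = 0.989415.
Q̄ = (S_0/π) × [bracket] = (1361/π) × 0.989415 = 428.63 W/m².
— Configuration B (ϕ=-21.7°):
cos h₀ = −tan(-21.7°) tan(-18.700°) = -0.1347, h₀ = 1.7059 rad.
Bracket: h₀ sin ϕ sin δ + cos ϕ cos δ sin h₀ = 1.7059×-0.36975×-0.32061 + 0.92913×0.94721×0.99089 = 0.202227 + 0.872064 = 1.074291.
Q̄ = (S_0/π) × [bracket] = (1361/π) × 1.074291 = 465.40 W/m².
Ratio Q̄_A / Q̄_B = 428.63 / 465.40 = 0.9210.

Q̄_A / Q̄_B ≈ 0.921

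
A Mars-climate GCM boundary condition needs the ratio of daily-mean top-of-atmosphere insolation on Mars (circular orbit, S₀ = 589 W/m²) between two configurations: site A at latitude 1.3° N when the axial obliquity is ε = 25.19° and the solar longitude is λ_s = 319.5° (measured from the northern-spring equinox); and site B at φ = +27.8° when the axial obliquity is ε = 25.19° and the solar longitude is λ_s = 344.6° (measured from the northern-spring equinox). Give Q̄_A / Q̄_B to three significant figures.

— Configuration A (φ=+1.3°):
Solar declination: sin δ = sin ε · sin λ_s = sin 25.19° × sin 319.5° = -0.27642, so δ = -16.047°.
cos H₀ = −tan(+1.3°) tan(-16.047°) = 0.0065, H₀ = 1.5643 rad.
Bracket: H₀ sin φ sin δ + cos φ cos δ sin H₀ = 1.5643×0.02269×-0.27642 + 0.99974×0.96104×0.99998 = -0.009811 + 0.960771 = 0.950960.
Q̄ = (S₀/π) × [bracket] = (589/π) × 0.950960 = 178.29 W/m².
— Configuration B (φ=+27.8°):
Solar declination: sin δ = sin ε · sin λ_s = sin 25.19° × sin 344.6° = -0.11303, so δ = -6.490°.
cos H₀ = −tan(+27.8°) tan(-6.490°) = 0.0600, H₀ = 1.5108 rad.
Bracket: H₀ sin φ sin δ + cos φ cos δ sin H₀ = 1.5108×0.46639×-0.11303 + 0.88458×0.99359×0.99820 = -0.079643 + 0.877328 = 0.797685.
Q̄ = (S₀/π) × [bracket] = (589/π) × 0.797685 = 149.55 W/m².
Ratio Q̄_A / Q̄_B = 178.29 / 149.55 = 1.192.

Q̄_A / Q̄_B ≈ 1.19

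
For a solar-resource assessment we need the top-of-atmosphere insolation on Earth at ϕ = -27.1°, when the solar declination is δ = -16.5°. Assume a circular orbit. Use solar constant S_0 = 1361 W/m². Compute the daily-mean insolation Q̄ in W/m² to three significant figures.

Q̄ ≈ 462 W/m²

cos h₀ = −tan(-27.1°) tan(-16.500°) = -0.1516, h₀ = 1.7230 rad.
Bracket: h₀ sin ϕ sin δ + cos ϕ cos δ sin h₀ = 1.7230×-0.45554×-0.28402 + 0.89021×0.95882×0.98844 = 0.222926 + 0.843684 = 1.066610.
Q̄ = (S_0/π) × [bracket] = (1361/π) × 1.066610 = 462.1 W/m².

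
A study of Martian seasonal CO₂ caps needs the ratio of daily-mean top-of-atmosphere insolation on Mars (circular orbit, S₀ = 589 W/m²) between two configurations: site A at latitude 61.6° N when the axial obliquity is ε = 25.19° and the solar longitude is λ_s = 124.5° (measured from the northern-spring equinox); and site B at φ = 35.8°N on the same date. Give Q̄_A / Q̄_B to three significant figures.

Q̄_A / Q̄_B ≈ 0.939

— Configuration A (φ=+61.6°):
Solar declination: sin δ = sin ε · sin λ_s = sin 25.19° × sin 124.5° = 0.35077, so δ = +20.534°.
cos H₀ = −tan(+61.6°) tan(+20.534°) = -0.6927, H₀ = 2.3361 rad.
Bracket: H₀ sin φ sin δ + cos φ cos δ sin H₀ = 2.3361×0.87965×0.35077 + 0.47562×0.93646×0.72119 = 0.720815 + 0.321217 = 1.042032.
Q̄ = (S₀/π) × [bracket] = (589/π) × 1.042032 = 195.36 W/m².
— Configuration B (φ=+35.8°):
cos H₀ = −tan(+35.8°) tan(+20.534°) = -0.2701, H₀ = 1.8443 rad.
Bracket: H₀ sin φ sin δ + cos φ cos δ sin H₀ = 1.8443×0.58496×0.35077 + 0.81106×0.93646×0.96282 = 0.378425 + 0.731286 = 1.109711.
Q̄ = (S₀/π) × [bracket] = (589/π) × 1.109711 = 208.05 W/m².
Ratio Q̄_A / Q̄_B = 195.36 / 208.05 = 0.9390.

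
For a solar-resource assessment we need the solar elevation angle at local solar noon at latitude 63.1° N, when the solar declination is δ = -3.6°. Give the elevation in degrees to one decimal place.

23.3°

At local noon the hour angle is zero, so the zenith angle equals |φ − δ| = |+63.1° − (-3.600°)| = 66.700°.
Elevation = 90° − 66.700° = 23.3°.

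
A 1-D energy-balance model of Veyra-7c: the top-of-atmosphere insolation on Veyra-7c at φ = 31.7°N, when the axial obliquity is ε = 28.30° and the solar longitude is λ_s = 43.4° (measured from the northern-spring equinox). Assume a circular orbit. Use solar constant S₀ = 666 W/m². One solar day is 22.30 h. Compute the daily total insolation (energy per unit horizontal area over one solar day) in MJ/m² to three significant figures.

18.6 MJ/m²

Solar declination: sin δ = sin ε · sin λ_s = sin 28.30° × sin 43.4° = 0.32574, so δ = +19.010°.
cos H₀ = −tan(+31.7°) tan(+19.010°) = -0.2128, H₀ = 1.7852 rad.
Bracket: H₀ sin φ sin δ + cos φ cos δ sin H₀ = 1.7852×0.52547×0.32574 + 0.85081×0.94546×0.97710 = 0.305567 + 0.785986 = 1.091553.
Q̄ = (S₀/π) × [bracket] = (666/π) × 1.091553 = 231.40 W/m².
Daily total = Q̄ × 22.30 h × 3600 s/h = 231.40 × 22.30 × 3600 / 10⁶ = 18.58 MJ/m².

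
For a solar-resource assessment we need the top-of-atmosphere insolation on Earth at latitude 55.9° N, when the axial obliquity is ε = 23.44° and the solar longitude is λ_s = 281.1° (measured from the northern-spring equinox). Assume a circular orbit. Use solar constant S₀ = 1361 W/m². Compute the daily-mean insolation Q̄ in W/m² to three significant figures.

Q̄ ≈ 49.1 W/m²

Solar declination: sin δ = sin ε · sin λ_s = sin 23.44° × sin 281.1° = -0.39035, so δ = -22.976°.
cos H₀ = −tan(+55.9°) tan(-22.976°) = 0.6262, H₀ = 0.8941 rad.
Bracket: H₀ sin φ sin δ + cos φ cos δ sin H₀ = 0.8941×0.82806×-0.39035 + 0.56064×0.92067×0.77965 = -0.289003 + 0.402428 = 0.113425.
Q̄ = (S₀/π) × [bracket] = (1361/π) × 0.113425 = 49.14 W/m².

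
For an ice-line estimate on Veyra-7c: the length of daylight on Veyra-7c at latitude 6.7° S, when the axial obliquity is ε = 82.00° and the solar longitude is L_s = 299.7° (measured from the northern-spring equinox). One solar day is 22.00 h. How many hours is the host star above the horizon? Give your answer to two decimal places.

Solar declination: sin δ = sin ε · sin L_s = sin 82.00° × sin 299.7° = -0.86018, so δ = -59.337°.
cos h₀ = −tan ϕ · tan δ = −tan(-6.7°) × tan(-59.337°) = -0.1981, so h₀ = 1.7703 rad = 101.43°.
Daylight = 2h₀/(2π) × 22.00 h = (1.7703/π) × 22.00 = 12.40 h.

12.40 h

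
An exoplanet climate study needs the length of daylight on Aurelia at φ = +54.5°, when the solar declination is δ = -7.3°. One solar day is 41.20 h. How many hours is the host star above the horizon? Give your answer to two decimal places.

cos H₀ = −tan φ · tan δ = −tan(+54.5°) × tan(-7.300°) = 0.1796, so H₀ = 1.3902 rad = 79.65°.
Daylight = 2H₀/(2π) × 41.20 h = (1.3902/π) × 41.20 = 18.23 h.

18.23 h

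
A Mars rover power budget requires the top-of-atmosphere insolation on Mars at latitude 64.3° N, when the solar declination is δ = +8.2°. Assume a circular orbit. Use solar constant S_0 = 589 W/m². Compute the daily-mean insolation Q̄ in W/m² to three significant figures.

cos h₀ = −tan(+64.3°) tan(+8.200°) = -0.2994, h₀ = 1.8749 rad.
Bracket: h₀ sin ϕ sin δ + cos ϕ cos δ sin h₀ = 1.8749×0.90108×0.14263 + 0.43366×0.98978×0.95412 = 0.240964 + 0.409535 = 0.650499.
Q̄ = (S_0/π) × [bracket] = (589/π) × 0.650499 = 122.0 W/m².

Q̄ ≈ 122 W/m²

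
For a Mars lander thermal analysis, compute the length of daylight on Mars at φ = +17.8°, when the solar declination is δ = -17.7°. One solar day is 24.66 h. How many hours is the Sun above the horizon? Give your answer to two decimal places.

cos H₀ = −tan φ · tan δ = −tan(+17.8°) × tan(-17.700°) = 0.1025, so H₀ = 1.4682 rad = 84.12°.
Daylight = 2H₀/(2π) × 24.66 h = (1.4682/π) × 24.66 = 11.52 h.

11.52 h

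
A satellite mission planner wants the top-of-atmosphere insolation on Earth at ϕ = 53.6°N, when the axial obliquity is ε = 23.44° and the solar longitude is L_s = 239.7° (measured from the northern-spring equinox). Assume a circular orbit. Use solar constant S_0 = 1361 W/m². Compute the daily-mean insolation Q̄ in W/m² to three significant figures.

Solar declination: sin δ = sin ε · sin L_s = sin 23.44° × sin 239.7° = -0.34345, so δ = -20.087°.
cos h₀ = −tan(+53.6°) tan(-20.087°) = 0.4960, h₀ = 1.0518 rad.
Bracket: h₀ sin ϕ sin δ + cos ϕ cos δ sin h₀ = 1.0518×0.80489×-0.34345 + 0.59342×0.93917×0.86831 = -0.290759 + 0.483928 = 0.193169.
Q̄ = (S_0/π) × [bracket] = (1361/π) × 0.193169 = 83.68 W/m².

Q̄ ≈ 83.7 W/m²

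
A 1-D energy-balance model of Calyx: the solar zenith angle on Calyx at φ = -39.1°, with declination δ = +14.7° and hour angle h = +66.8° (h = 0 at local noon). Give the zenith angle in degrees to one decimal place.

θ_z = 82.2°

cos θ_z = sin φ sin δ + cos φ cos δ cos h = -0.160039 + 0.295710 = 0.135671.
θ_z = arccos(0.135671) = 82.2°.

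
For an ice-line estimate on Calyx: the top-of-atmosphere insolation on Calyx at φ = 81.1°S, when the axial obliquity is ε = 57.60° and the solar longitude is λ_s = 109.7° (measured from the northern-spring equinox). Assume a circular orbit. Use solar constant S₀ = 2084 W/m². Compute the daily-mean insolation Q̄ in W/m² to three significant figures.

Q̄ ≈ 0.00 W/m²

Solar declination: sin δ = sin ε · sin λ_s = sin 57.60° × sin 109.7° = 0.79491, so δ = +52.647°.
cos H₀ = −tan(-81.1°) tan(+52.647°) = 8.3665 ≥ 1 ⇒ polar night, H₀ = 0 and Q̄ = 0.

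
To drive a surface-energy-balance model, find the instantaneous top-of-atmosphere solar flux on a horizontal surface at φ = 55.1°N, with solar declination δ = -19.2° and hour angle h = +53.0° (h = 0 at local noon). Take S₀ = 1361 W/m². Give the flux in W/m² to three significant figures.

cos θ_z = sin φ sin δ + cos φ cos δ cos h = -0.269721 + 0.325173 = 0.055452.
Flux = S₀ · cos θ_z = 1361 × 0.055452 = 75.47 W/m².

75.5 W/m²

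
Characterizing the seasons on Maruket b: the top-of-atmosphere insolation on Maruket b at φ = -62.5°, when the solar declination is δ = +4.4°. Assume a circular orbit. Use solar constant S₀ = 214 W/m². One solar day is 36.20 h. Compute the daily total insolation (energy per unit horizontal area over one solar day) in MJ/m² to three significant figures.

cos H₀ = −tan(-62.5°) tan(+4.400°) = 0.1478, H₀ = 1.4224 rad.
Bracket: H₀ sin φ sin δ + cos φ cos δ sin H₀ = 1.4224×-0.88701×0.07672 + 0.46175×0.99705×0.98902 = -0.096796 + 0.455333 = 0.358537.
Q̄ = (S₀/π) × [bracket] = (214/π) × 0.358537 = 24.423 W/m².
Daily total = Q̄ × 36.20 h × 3600 s/h = 24.423 × 36.20 × 3600 / 10⁶ = 3.183 MJ/m².

3.18 MJ/m²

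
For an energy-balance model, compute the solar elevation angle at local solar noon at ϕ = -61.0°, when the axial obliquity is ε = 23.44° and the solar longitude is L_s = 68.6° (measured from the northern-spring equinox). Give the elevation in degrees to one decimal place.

7.3°

Solar declination: sin δ = sin ε · sin L_s = sin 23.44° × sin 68.6° = 0.37036, so δ = +21.738°.
At local noon the hour angle is zero, so the zenith angle equals |ϕ − δ| = |-61.0° − (+21.738°)| = 82.738°.
Elevation = 90° − 82.738° = 7.3°.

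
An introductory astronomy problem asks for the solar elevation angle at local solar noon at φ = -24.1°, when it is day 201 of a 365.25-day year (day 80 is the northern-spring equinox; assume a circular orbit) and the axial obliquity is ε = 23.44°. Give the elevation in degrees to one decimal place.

45.6°

Solar longitude: λ_s = 360° × (201 − 80)/365.25 = 119.261°.
sin δ = sin 23.44° × sin 119.261° = 0.34703, so δ = +20.306°.
At local noon the hour angle is zero, so the zenith angle equals |φ − δ| = |-24.1° − (+20.306°)| = 44.406°.
Elevation = 90° − 44.406° = 45.6°.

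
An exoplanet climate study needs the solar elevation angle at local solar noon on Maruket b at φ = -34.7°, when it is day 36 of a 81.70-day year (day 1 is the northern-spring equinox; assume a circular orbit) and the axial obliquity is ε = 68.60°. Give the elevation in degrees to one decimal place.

31.4°

Solar longitude: λ_s = 360° × (36 − 1)/81.70 = 154.223°.
sin δ = sin 68.60° × sin 154.223° = 0.40489, so δ = +23.884°.
At local noon the hour angle is zero, so the zenith angle equals |φ − δ| = |-34.7° − (+23.884°)| = 58.584°.
Elevation = 90° − 58.584° = 31.4°.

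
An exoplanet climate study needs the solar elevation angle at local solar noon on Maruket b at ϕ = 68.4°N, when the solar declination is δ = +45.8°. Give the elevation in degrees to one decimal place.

67.4°

At local noon the hour angle is zero, so the zenith angle equals |ϕ − δ| = |+68.4° − (+45.800°)| = 22.600°.
Elevation = 90° − 22.600° = 67.4°.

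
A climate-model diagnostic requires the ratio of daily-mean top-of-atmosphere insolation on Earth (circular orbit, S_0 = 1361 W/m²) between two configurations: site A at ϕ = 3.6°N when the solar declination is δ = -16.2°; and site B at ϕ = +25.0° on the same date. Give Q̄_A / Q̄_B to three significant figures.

— Configuration A (ϕ=+3.6°):
cos h₀ = −tan(+3.6°) tan(-16.200°) = 0.0183, h₀ = 1.5525 rad.
Bracket: h₀ sin ϕ sin δ + cos ϕ cos δ sin h₀ = 1.5525×0.06279×-0.27899 + 0.99803×0.96029×0.99983 = -0.027196 + 0.958235 = 0.931039.
Q̄ = (S_0/π) × [bracket] = (1361/π) × 0.931039 = 403.34 W/m².
— Configuration B (ϕ=+25.0°):
cos h₀ = −tan(+25.0°) tan(-16.200°) = 0.1355, h₀ = 1.4349 rad.
Bracket: h₀ sin ϕ sin δ + cos ϕ cos δ sin h₀ = 1.4349×0.42262×-0.27899 + 0.90631×0.96029×0.99078 = -0.169184 + 0.862296 = 0.693112.
Q̄ = (S_0/π) × [bracket] = (1361/π) × 0.693112 = 300.27 W/m².
Ratio Q̄_A / Q̄_B = 403.34 / 300.27 = 1.343.

Q̄_A / Q̄_B ≈ 1.34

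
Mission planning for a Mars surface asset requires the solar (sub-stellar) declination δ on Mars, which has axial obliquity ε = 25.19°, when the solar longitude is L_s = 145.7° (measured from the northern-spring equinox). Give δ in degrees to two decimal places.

δ = +13.88°

sin δ = sin ε · sin L_s = sin 25.19° × sin 145.7° = 0.239849.
δ = arcsin(0.239849) = +13.88°.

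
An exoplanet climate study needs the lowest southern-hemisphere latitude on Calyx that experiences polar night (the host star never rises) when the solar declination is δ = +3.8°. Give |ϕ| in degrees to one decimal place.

|ϕ| = 86.2°

Polar night requires cos h₀ = −tan ϕ tan δ ≥ 1, i.e. tan ϕ tan δ ≤ −1.
The boundary is |tan ϕ| · |tan δ| = 1, so |ϕ| = 90° − |δ| = 90° − 3.8° = 86.2° in the southern hemisphere.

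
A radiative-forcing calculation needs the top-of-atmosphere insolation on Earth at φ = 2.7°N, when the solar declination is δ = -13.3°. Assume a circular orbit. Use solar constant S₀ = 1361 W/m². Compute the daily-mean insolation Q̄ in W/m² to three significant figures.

cos H₀ = −tan(+2.7°) tan(-13.300°) = 0.0111, H₀ = 1.5596 rad.
Bracket: H₀ sin φ sin δ + cos φ cos δ sin H₀ = 1.5596×0.04711×-0.23005 + 0.99889×0.97318×0.99994 = -0.016902 + 0.972041 = 0.955139.
Q̄ = (S₀/π) × [bracket] = (1361/π) × 0.955139 = 413.8 W/m².

Q̄ ≈ 414 W/m²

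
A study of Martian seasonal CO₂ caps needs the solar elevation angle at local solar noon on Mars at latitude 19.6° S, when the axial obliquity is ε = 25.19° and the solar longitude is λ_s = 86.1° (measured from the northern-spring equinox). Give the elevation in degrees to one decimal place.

Solar declination: sin δ = sin ε · sin λ_s = sin 25.19° × sin 86.1° = 0.42464, so δ = +25.128°.
At local noon the hour angle is zero, so the zenith angle equals |φ − δ| = |-19.6° − (+25.128°)| = 44.728°.
Elevation = 90° − 44.728° = 45.3°.

45.3°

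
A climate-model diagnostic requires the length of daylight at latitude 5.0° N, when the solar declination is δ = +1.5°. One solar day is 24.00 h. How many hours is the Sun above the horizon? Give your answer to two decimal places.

cos h₀ = −tan ϕ · tan δ = −tan(+5.0°) × tan(+1.500°) = -0.0023, so h₀ = 1.5731 rad = 90.13°.
Daylight = 2h₀/(2π) × 24.00 h = (1.5731/π) × 24.00 = 12.02 h.

12.02 h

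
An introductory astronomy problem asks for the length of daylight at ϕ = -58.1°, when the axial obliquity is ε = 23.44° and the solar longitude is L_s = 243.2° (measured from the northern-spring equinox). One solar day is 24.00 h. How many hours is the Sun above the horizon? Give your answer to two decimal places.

17.01 h

Solar declination: sin δ = sin ε · sin L_s = sin 23.44° × sin 243.2° = -0.35506, so δ = -20.797°.
cos h₀ = −tan ϕ · tan δ = −tan(-58.1°) × tan(-20.797°) = -0.6102, so h₀ = 2.2271 rad = 127.60°.
Daylight = 2h₀/(2π) × 24.00 h = (2.2271/π) × 24.00 = 17.01 h.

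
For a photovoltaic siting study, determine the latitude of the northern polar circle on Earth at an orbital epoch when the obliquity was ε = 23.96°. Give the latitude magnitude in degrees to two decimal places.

66.04°

The polar circle is the lowest latitude that experiences at least one full rotation of continuous daylight at the northern-summer solstice; it lies at |ϕ| = 90° − ε = 90° − 23.96° = 66.04°.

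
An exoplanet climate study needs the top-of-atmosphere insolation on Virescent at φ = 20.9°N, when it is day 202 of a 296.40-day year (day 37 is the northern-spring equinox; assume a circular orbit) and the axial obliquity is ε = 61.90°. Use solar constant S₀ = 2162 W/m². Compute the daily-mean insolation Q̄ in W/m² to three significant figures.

Solar longitude: λ_s = 360° × (202 − 37)/296.40 = 200.405°.
sin δ = sin 61.90° × sin 200.405° = -0.30755, so δ = -17.912°.
cos H₀ = −tan(+20.9°) tan(-17.912°) = 0.1234, H₀ = 1.4471 rad.
Bracket: H₀ sin φ sin δ + cos φ cos δ sin H₀ = 1.4471×0.35674×-0.30755 + 0.93420×0.95153×0.99235 = -0.158769 + 0.882119 = 0.723350.
Q̄ = (S₀/π) × [bracket] = (2162/π) × 0.723350 = 497.8 W/m².

Q̄ ≈ 498 W/m²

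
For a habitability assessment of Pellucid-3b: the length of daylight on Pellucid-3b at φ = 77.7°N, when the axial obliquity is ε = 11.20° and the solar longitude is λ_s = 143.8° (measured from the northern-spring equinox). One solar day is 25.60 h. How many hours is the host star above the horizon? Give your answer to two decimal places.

17.35 h

Solar declination: sin δ = sin ε · sin λ_s = sin 11.20° × sin 143.8° = 0.11472, so δ = +6.587°.
cos H₀ = −tan φ · tan δ = −tan(+77.7°) × tan(+6.587°) = -0.5296, so H₀ = 2.1290 rad = 121.98°.
Daylight = 2H₀/(2π) × 25.60 h = (2.1290/π) × 25.60 = 17.35 h.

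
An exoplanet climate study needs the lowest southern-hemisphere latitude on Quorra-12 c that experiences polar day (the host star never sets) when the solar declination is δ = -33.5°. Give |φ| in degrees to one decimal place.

|φ| = 56.5°

Polar day requires cos H₀ = −tan φ tan δ ≤ −1, i.e. tan φ tan δ ≥ 1.
The boundary is |tan φ| · |tan δ| = 1, so |φ| = 90° − |δ| = 90° − 33.5° = 56.5° in the southern hemisphere.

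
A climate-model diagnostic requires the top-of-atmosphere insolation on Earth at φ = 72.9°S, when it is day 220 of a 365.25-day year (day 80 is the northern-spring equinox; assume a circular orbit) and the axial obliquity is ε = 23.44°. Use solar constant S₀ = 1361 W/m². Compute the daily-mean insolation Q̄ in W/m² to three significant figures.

Solar longitude: λ_s = 360° × (220 − 80)/365.25 = 137.988°.
sin δ = sin 23.44° × sin 137.988° = 0.26624, so δ = +15.440°.
cos H₀ = −tan(-72.9°) tan(+15.440°) = 0.8978, H₀ = 0.4560 rad.
Bracket: H₀ sin φ sin δ + cos φ cos δ sin H₀ = 0.4560×-0.95579×0.26624 + 0.29404×0.96391×0.44037 = -0.116038 + 0.124813 = 0.008775.
Q̄ = (S₀/π) × [bracket] = (1361/π) × 0.008775 = 3.802 W/m².

Q̄ ≈ 3.80 W/m²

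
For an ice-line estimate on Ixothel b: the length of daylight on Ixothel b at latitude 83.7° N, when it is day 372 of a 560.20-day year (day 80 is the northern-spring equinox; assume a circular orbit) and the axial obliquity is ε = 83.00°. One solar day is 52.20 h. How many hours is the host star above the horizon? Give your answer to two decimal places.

0.00 h

Solar longitude: λ_s = 360° × (372 − 80)/560.20 = 187.647°.
sin δ = sin 83.00° × sin 187.647° = -0.13208, so δ = -7.590°.
cos H₀ = −tan φ · tan δ = 1.2070 ≥ 1, so the host star never rises (polar night) and H₀ = 0.
Daylight = 2H₀/(2π) × 52.20 h = (0.0000/π) × 52.20 = 0.00 h.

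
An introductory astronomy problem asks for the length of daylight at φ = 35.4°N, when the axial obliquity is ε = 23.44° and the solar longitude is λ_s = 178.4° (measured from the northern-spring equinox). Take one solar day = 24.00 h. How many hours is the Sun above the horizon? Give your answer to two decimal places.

Solar declination: sin δ = sin ε · sin λ_s = sin 23.44° × sin 178.4° = 0.01111, so δ = +0.636°.
cos H₀ = −tan φ · tan δ = −tan(+35.4°) × tan(+0.636°) = -0.0079, so H₀ = 1.5787 rad = 90.45°.
Daylight = 2H₀/(2π) × 24.00 h = (1.5787/π) × 24.00 = 12.06 h.

12.06 h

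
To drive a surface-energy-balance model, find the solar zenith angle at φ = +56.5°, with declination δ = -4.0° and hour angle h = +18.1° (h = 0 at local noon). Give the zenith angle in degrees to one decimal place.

θ_z = 62.3°

cos θ_z = sin φ sin δ + cos φ cos δ cos h = -0.058169 + 0.523347 = 0.465178.
θ_z = arccos(0.465178) = 62.3°.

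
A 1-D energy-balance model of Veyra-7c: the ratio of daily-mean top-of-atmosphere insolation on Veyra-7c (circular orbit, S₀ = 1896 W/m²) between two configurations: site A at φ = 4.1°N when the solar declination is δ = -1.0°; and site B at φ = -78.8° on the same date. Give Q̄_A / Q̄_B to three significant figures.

Q̄_A / Q̄_B ≈ 4.49

— Configuration A (φ=+4.1°):
cos H₀ = −tan(+4.1°) tan(-1.000°) = 0.0013, H₀ = 1.5695 rad.
Bracket: H₀ sin φ sin δ + cos φ cos δ sin H₀ = 1.5695×0.07150×-0.01745 + 0.99744×0.99985×1.00000 = -0.001958 + 0.997290 = 0.995332.
Q̄ = (S₀/π) × [bracket] = (1896/π) × 0.995332 = 600.70 W/m².
— Configuration B (φ=-78.8°):
cos H₀ = −tan(-78.8°) tan(-1.000°) = -0.0882, H₀ = 1.6591 rad.
Bracket: H₀ sin φ sin δ + cos φ cos δ sin H₀ = 1.6591×-0.98096×-0.01745 + 0.19423×0.99985×0.99611 = 0.028400 + 0.193445 = 0.221845.
Q̄ = (S₀/π) × [bracket] = (1896/π) × 0.221845 = 133.89 W/m².
Ratio Q̄_A / Q̄_B = 600.70 / 133.89 = 4.487.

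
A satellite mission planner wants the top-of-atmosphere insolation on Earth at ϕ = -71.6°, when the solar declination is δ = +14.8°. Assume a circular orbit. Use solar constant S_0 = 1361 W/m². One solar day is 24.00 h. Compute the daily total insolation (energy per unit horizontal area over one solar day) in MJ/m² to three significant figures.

cos h₀ = −tan(-71.6°) tan(+14.800°) = 0.7942, h₀ = 0.6530 rad.
Bracket: h₀ sin ϕ sin δ + cos ϕ cos δ sin h₀ = 0.6530×-0.94888×0.25545 + 0.31565×0.96682×0.60759 = -0.158282 + 0.185422 = 0.027140.
Q̄ = (S_0/π) × [bracket] = (1361/π) × 0.027140 = 11.758 W/m².
Daily total = Q̄ × 24.00 h × 3600 s/h = 11.758 × 24.00 × 3600 / 10⁶ = 1.016 MJ/m².

1.02 MJ/m²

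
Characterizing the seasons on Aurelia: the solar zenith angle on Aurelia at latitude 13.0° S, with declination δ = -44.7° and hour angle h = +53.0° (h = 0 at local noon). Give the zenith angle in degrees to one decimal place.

θ_z = 54.9°

cos θ_z = sin ϕ sin δ + cos ϕ cos δ cos h = 0.158229 + 0.416806 = 0.575035.
θ_z = arccos(0.575035) = 54.9°.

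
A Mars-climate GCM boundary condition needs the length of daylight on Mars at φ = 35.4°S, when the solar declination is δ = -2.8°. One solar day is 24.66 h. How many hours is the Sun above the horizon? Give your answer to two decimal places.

12.60 h

cos H₀ = −tan φ · tan δ = −tan(-35.4°) × tan(-2.800°) = -0.0348, so H₀ = 1.6056 rad = 91.99°.
Daylight = 2H₀/(2π) × 24.66 h = (1.6056/π) × 24.66 = 12.60 h.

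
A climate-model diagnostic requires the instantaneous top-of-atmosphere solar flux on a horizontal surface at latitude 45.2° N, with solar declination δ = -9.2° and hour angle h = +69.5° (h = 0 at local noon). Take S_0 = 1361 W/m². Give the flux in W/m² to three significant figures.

cos θ_z = sin ϕ sin δ + cos ϕ cos δ cos h = -0.113447 + 0.243594 = 0.130147.
Flux = S_0 · cos θ_z = 1361 × 0.130147 = 177.1 W/m².

177 W/m²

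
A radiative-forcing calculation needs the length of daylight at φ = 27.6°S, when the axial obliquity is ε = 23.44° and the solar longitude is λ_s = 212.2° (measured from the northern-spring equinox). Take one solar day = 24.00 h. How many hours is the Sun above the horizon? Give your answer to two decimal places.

Solar declination: sin δ = sin ε · sin λ_s = sin 23.44° × sin 212.2° = -0.21197, so δ = -12.238°.
cos H₀ = −tan φ · tan δ = −tan(-27.6°) × tan(-12.238°) = -0.1134, so H₀ = 1.6844 rad = 96.51°.
Daylight = 2H₀/(2π) × 24.00 h = (1.6844/π) × 24.00 = 12.87 h.

12.87 h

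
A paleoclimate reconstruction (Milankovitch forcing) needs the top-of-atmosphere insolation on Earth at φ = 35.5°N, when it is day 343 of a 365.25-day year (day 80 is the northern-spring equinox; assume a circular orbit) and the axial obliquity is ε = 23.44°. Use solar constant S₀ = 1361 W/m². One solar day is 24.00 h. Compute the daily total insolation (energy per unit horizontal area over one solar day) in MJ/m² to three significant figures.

Solar longitude: λ_s = 360° × (343 − 80)/365.25 = 259.220°.
sin δ = sin 23.44° × sin 259.220° = -0.39077, so δ = -23.002°.
cos H₀ = −tan(+35.5°) tan(-23.002°) = 0.3028, H₀ = 1.2632 rad.
Bracket: H₀ sin φ sin δ + cos φ cos δ sin H₀ = 1.2632×0.58070×-0.39077 + 0.81412×0.92049×0.95305 = -0.286646 + 0.714205 = 0.427559.
Q̄ = (S₀/π) × [bracket] = (1361/π) × 0.427559 = 185.23 W/m².
Daily total = Q̄ × 24.00 h × 3600 s/h = 185.23 × 24.00 × 3600 / 10⁶ = 16.00 MJ/m².

16.0 MJ/m²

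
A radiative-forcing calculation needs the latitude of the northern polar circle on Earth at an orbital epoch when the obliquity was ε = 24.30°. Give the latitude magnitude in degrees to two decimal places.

65.70°

The polar circle is the lowest latitude that experiences at least one full rotation of continuous daylight at the northern-summer solstice; it lies at |ϕ| = 90° − ε = 90° − 24.30° = 65.70°.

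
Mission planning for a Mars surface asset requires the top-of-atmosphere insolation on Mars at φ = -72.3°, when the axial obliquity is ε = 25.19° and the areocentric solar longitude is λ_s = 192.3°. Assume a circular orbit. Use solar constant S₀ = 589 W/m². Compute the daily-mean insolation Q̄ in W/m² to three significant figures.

sin δ = sin 25.19° × sin 192.3° = -0.09067, so δ = -5.202°.
cos H₀ = −tan(-72.3°) tan(-5.202°) = -0.2853, H₀ = 1.8601 rad.
Bracket: H₀ sin φ sin δ + cos φ cos δ sin H₀ = 1.8601×-0.95266×-0.09067 + 0.30403×0.99588×0.95844 = 0.160671 + 0.290194 = 0.450865.
Q̄ = (S₀/π) × [bracket] = (589/π) × 0.450865 = 84.53 W/m².

Q̄ ≈ 84.5 W/m²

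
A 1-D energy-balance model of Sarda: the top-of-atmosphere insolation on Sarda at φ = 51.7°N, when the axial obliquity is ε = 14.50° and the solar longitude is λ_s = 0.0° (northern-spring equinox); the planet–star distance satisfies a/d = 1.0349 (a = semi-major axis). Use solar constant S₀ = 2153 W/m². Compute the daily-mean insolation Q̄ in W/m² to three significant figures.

Q̄ ≈ 455 W/m²

Solar declination: sin δ = sin ε · sin λ_s = sin 14.50° × sin 0.0° = 0.00000, so δ = +0.000°.
cos H₀ = −tan(+51.7°) tan(+0.000°) = -0.0000, H₀ = 1.5708 rad.
Bracket: H₀ sin φ sin δ + cos φ cos δ sin H₀ = 1.5708×0.78478×0.00000 + 0.61978×1.00000×1.00000 = 0.000000 + 0.619780 = 0.619780.
Inverse-square distance factor (a/d)² = 1.0349² = 1.071018.
Q̄ = (S₀/π) × 1.071018 × [bracket] = (2153/π) × 1.071018 × 0.619780 = 454.9 W/m².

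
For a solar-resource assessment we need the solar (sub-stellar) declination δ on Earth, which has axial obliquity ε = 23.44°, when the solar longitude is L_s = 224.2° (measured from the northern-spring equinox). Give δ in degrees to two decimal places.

δ = -16.10°

sin δ = sin ε · sin L_s = sin 23.44° × sin 224.2° = -0.277324.
δ = arcsin(-0.277324) = -16.10°.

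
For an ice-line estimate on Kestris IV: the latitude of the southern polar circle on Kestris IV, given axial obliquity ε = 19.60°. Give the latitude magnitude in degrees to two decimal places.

The polar circle is the lowest latitude that experiences at least one full rotation of continuous darkness at the northern-summer solstice; it lies at |φ| = 90° − ε = 90° − 19.60° = 70.40°.

70.40°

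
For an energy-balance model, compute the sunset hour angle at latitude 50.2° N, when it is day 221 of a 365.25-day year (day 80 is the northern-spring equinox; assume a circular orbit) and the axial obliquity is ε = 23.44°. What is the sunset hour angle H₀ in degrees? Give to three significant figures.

Solar longitude: λ_s = 360° × (221 − 80)/365.25 = 138.973°.
sin δ = sin 23.44° × sin 138.973° = 0.26111, so δ = +15.136°.
cos H₀ = −tan φ · tan δ = −tan(+50.2°) × tan(+15.136°) = -0.3247, so H₀ = 1.9014 rad = 108.94°.

H₀ = 109°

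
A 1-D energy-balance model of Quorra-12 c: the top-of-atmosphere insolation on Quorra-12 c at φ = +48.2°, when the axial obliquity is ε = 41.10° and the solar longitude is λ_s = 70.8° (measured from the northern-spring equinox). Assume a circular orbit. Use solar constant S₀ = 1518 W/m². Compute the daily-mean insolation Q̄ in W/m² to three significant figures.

Q̄ ≈ 712 W/m²

Solar declination: sin δ = sin ε · sin λ_s = sin 41.10° × sin 70.8° = 0.62081, so δ = +38.375°.
cos H₀ = −tan(+48.2°) tan(+38.375°) = -0.8857, H₀ = 2.6587 rad.
Bracket: H₀ sin φ sin δ + cos φ cos δ sin H₀ = 2.6587×0.74548×0.62081 + 0.66653×0.78396×0.46430 = 1.230450 + 0.242612 = 1.473062.
Q̄ = (S₀/π) × [bracket] = (1518/π) × 1.473062 = 711.8 W/m².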